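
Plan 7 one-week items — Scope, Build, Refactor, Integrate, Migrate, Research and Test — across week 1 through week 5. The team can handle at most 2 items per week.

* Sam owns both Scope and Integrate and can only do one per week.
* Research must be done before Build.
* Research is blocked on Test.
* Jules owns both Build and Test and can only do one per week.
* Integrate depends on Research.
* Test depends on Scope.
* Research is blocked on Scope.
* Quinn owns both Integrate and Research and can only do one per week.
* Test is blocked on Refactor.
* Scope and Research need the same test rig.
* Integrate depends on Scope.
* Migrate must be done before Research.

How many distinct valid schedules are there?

Splitting on Scope: it can be week 1 (11), week 2 (5). Listing each branch's schedules as (Build, Refactor, Integrate, Migrate, Research, Test) by week number:
Scope=week 1: (4,1,4,2,3,2) (4,1,5,2,3,2) (5,1,4,2,3,2) (5,1,5,2,3,2) (5,1,5,2,4,2) (5,1,5,2,4,3) (5,1,5,3,4,2) (5,1,5,3,4,3) (5,2,5,1,4,3) (5,2,5,2,4,3) (5,2,5,3,4,3) — 11.
Scope=week 2: (5,1,5,1,4,3) (5,1,5,2,4,3) (5,1,5,3,4,3) (5,2,5,1,4,3) (5,2,5,3,4,3) — 5.
Summing: 11 + 5 = 16.

16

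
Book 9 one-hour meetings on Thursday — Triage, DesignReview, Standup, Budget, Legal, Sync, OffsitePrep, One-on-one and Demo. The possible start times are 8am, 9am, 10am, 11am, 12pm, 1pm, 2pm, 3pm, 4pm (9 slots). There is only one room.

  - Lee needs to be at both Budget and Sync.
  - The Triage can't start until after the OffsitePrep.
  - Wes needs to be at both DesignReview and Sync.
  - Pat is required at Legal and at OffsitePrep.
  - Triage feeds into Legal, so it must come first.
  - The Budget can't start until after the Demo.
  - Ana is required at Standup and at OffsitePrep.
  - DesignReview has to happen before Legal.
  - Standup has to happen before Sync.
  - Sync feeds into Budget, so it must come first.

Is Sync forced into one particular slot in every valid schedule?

No

Sync can be 9am (e.g. One-on-one -> 4pm; Sync -> 9am; Standup -> 8am; Triage -> 11am; Budget -> 1pm; Legal -> 3pm; Demo -> 12pm; OffsitePrep -> 10am; DesignReview -> 2pm) or 10am (e.g. One-on-one -> 4pm, Legal -> 3pm, Triage -> 11am, Demo -> 12pm, OffsitePrep -> 9am, Sync -> 10am, DesignReview -> 2pm, Budget -> 1pm, Standup -> 8am).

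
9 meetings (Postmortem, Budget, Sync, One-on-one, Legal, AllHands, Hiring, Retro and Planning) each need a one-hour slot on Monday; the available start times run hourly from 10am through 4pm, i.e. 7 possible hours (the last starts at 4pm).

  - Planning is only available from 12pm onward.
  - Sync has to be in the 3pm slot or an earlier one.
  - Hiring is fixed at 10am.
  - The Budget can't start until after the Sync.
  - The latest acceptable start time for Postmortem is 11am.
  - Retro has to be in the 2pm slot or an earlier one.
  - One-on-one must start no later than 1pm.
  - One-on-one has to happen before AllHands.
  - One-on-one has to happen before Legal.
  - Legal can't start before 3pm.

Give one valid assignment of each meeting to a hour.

Budget -> 11am, One-on-one -> 10am, Legal -> 3pm, AllHands -> 11am, Retro -> 10am, Postmortem -> 10am, Hiring -> 10am, Planning -> 12pm, Sync -> 10am

Checking: Sync(10am) before Budget(11am); One-on-one(10am) before AllHands(11am); One-on-one(10am) before Legal(3pm); Postmortem=10am in [10am,11am]; One-on-one=10am in [10am,1pm]; Hiring=10am in [10am,10am]; Planning=12pm in [12pm,4pm]; Sync=10am in [10am,3pm]; Legal=3pm in [3pm,4pm]; Retro=10am in [10am,2pm].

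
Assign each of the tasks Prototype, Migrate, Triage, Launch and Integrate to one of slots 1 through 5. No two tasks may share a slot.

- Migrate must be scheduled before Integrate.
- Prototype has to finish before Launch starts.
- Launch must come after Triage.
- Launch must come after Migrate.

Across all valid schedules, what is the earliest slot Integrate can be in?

Precedence pushes Integrate to at least 2.
Integrate at 2 is achievable: Migrate in 1; Integrate in 2; Prototype in 3; Triage in 4; Launch in 5.

2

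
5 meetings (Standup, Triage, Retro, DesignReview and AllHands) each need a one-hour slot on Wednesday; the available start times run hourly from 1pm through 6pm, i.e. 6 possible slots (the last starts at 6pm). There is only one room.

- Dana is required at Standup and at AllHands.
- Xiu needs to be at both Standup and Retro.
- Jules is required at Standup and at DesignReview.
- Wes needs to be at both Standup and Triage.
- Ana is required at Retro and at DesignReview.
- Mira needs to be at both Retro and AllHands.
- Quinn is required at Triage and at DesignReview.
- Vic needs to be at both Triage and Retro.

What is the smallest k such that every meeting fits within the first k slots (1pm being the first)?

With at most 1 per slot and 5 meetings, at least 5 slots are needed.
5 works (last occupied slot: 5pm): for example AllHands=5pm; DesignReview=4pm; Triage=2pm; Standup=1pm; Retro=3pm.

5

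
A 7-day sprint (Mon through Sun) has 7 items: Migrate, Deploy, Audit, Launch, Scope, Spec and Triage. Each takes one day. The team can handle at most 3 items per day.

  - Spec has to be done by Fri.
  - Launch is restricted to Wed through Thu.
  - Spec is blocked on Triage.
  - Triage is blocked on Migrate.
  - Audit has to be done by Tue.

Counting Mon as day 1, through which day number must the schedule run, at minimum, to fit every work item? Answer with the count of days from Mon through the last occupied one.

The precedence chain requires at least 3 distinct days.
With at most 3 per day and 7 work items, at least 3 days are needed.
3 works (last occupied day: Wed): for example Migrate=Mon; Launch=Wed; Audit=Mon; Deploy=Mon; Spec=Wed; Scope=Tue; Triage=Tue.

3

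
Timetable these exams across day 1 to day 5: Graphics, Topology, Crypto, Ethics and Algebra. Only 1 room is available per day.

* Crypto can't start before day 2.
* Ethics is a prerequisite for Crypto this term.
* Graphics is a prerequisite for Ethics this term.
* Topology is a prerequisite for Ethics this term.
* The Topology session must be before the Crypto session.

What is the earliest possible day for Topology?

day 1

Downstream work caps Topology at day 3.
Topology at day 1 is achievable: Topology -> day 1, Graphics -> day 2, Ethics -> day 3, Algebra -> day 5, Crypto -> day 4.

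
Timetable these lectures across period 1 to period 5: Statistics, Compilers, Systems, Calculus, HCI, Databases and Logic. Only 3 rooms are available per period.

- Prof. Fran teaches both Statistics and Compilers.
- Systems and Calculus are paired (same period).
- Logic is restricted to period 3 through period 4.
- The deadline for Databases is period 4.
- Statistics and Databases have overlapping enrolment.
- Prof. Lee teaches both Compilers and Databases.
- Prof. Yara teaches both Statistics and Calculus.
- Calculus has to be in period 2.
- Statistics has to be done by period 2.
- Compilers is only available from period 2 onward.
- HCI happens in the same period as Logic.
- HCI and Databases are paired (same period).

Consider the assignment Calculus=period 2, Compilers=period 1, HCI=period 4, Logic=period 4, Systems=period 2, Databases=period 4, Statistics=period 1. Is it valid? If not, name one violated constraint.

Invalid. Compilers is only available from period 2 onward.

Systems and Calculus are paired (same period) — holds.
Only 3 rooms are available per period — holds.
Compilers is only available from period 2 onward — violated.
Prof. Fran teaches both Statistics and Compilers — violated.
Statistics and Databases have overlapping enrolment — holds.
The deadline for Databases is period 4 — holds.
HCI and Databases are paired (same period) — holds.
Logic is restricted to period 3 through period 4 — holds.
Calculus has to be in period 2 — holds.
Statistics has to be done by period 2 — holds.
Prof. Yara teaches both Statistics and Calculus — holds.
Prof. Lee teaches both Compilers and Databases — holds.
HCI happens in the same period as Logic — holds.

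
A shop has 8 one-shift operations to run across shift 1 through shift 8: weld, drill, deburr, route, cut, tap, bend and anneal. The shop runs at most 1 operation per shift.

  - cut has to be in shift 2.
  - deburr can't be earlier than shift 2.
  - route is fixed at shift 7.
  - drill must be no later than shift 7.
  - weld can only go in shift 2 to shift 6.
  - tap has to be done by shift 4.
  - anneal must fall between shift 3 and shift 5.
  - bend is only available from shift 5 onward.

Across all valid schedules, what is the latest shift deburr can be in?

Deburr is available from shift 2.
deburr at shift 8 is achievable: cut=shift 2; drill=shift 6; anneal=shift 3; deburr=shift 8; weld=shift 4; tap=shift 1; route=shift 7; bend=shift 5.

shift 8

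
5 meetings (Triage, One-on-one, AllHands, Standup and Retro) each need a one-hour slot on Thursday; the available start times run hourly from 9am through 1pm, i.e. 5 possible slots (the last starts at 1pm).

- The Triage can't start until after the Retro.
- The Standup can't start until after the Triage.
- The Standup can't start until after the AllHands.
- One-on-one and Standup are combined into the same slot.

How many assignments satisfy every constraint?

35

Splitting on Triage: it can be 10am (9), 11am (14), 12pm (12). Listing each branch's schedules as (One-on-one, AllHands, Standup, Retro):
Triage=10am: (11am,9am,11am,9am) (11am,10am,11am,9am) (12pm,9am,12pm,9am) (12pm,10am,12pm,9am) (12pm,11am,12pm,9am) (1pm,9am,1pm,9am) (1pm,10am,1pm,9am) (1pm,11am,1pm,9am) (1pm,12pm,1pm,9am) — 9.
Triage=11am: (12pm,9am,12pm,9am) (12pm,9am,12pm,10am) (12pm,10am,12pm,9am) (12pm,10am,12pm,10am) (12pm,11am,12pm,9am) (12pm,11am,12pm,10am) (1pm,9am,1pm,9am) (1pm,9am,1pm,10am) (1pm,10am,1pm,9am) (1pm,10am,1pm,10am) (1pm,11am,1pm,9am) (1pm,11am,1pm,10am) (1pm,12pm,1pm,9am) (1pm,12pm,1pm,10am) — 14.
Triage=12pm: (1pm,9am,1pm,9am) (1pm,9am,1pm,10am) (1pm,9am,1pm,11am) (1pm,10am,1pm,9am) (1pm,10am,1pm,10am) (1pm,10am,1pm,11am) (1pm,11am,1pm,9am) (1pm,11am,1pm,10am) (1pm,11am,1pm,11am) (1pm,12pm,1pm,9am) (1pm,12pm,1pm,10am) (1pm,12pm,1pm,11am) — 12.
Summing: 9 + 14 + 12 = 35.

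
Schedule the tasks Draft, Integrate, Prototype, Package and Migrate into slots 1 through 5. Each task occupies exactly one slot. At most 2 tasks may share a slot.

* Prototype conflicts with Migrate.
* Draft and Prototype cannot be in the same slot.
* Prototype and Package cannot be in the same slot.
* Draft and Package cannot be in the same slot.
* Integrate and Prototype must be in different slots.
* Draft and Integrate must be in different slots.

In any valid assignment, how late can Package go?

Package at 5 is achievable: Draft -> 1, Package -> 5, Prototype -> 3, Integrate -> 2, Migrate -> 1.

5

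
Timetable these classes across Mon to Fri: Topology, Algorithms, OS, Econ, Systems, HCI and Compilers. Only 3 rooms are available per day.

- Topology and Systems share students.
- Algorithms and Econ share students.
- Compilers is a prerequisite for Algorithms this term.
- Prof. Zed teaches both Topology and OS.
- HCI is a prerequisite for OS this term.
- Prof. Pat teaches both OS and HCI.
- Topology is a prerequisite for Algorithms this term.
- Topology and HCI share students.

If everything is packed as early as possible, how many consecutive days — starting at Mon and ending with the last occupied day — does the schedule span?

The precedence chain requires at least 2 distinct days.
With at most 3 per day and 7 classes, at least 3 days are needed.
3 works (last occupied day: Wed): for example Systems=Tue; Econ=Mon; Algorithms=Tue; Topology=Mon; HCI=Tue; OS=Wed; Compilers=Mon.

3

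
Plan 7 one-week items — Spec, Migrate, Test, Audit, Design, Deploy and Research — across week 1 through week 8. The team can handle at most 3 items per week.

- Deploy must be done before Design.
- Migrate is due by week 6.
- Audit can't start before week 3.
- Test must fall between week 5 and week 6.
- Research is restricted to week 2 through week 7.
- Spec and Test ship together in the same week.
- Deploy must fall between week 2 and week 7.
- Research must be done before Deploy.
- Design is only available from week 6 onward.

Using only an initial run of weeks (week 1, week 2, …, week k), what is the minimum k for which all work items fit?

6

The precedence chain requires at least 3 distinct weeks.
With at most 3 per week and 7 work items, at least 3 weeks are needed.
Design can't be placed before week 6, so the schedule must run through at least week 6.
6 works (last occupied week: week 6): for example Deploy=week 3, Design=week 6, Research=week 2, Spec=week 5, Test=week 5, Migrate=week 1, Audit=week 3.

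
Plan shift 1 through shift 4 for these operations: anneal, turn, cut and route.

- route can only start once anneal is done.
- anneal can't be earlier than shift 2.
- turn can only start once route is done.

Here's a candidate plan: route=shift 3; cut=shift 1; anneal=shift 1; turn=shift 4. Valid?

No — it violates: anneal can't be earlier than shift 2

route can only start once anneal is done — holds.
turn can only start once route is done — holds.
anneal can't be earlier than shift 2 — violated.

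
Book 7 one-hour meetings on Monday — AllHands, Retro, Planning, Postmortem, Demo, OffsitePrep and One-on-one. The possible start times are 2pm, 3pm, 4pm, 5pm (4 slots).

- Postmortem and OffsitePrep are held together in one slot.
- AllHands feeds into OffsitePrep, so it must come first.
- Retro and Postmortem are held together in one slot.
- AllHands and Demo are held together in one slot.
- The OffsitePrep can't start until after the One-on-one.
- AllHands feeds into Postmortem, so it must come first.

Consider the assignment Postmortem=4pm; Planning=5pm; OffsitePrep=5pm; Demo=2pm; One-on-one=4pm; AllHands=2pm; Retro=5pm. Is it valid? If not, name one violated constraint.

AllHands feeds into Postmortem, so it must come first — holds.
The OffsitePrep can't start until after the One-on-one — holds.
Retro and Postmortem are held together in one slot — violated.
AllHands feeds into OffsitePrep, so it must come first — holds.
Postmortem and OffsitePrep are held together in one slot — violated.
AllHands and Demo are held together in one slot — holds.

No. Retro and Postmortem are held together in one slot is not satisfied.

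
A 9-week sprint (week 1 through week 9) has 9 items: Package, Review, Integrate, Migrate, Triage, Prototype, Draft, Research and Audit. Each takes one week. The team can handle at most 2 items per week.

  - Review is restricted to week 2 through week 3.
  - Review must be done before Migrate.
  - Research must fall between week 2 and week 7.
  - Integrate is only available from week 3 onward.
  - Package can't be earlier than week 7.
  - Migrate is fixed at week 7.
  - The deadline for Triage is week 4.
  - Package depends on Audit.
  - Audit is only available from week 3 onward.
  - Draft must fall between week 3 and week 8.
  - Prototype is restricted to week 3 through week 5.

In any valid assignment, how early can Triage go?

Triage's own window allows nothing later than week 4.
Triage at week 1 is achievable: Migrate in week 7; Package in week 7; Research in week 2; Triage in week 1; Review in week 2; Draft in week 3; Integrate in week 4; Audit in week 4; Prototype in week 3.

week 1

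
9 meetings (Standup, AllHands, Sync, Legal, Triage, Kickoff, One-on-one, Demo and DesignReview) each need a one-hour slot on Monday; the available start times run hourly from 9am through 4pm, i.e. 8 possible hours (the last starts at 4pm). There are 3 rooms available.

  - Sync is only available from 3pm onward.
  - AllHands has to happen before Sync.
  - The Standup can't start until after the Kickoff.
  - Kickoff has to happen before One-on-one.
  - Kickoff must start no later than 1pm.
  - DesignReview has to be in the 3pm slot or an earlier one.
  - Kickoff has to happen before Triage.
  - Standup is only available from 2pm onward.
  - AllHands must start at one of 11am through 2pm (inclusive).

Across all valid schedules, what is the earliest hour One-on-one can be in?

Precedence pushes One-on-one to at least 10am.
One-on-one at 10am is achievable: DesignReview=9am, Kickoff=9am, Triage=10am, Demo=10am, Standup=2pm, One-on-one=10am, Sync=3pm, AllHands=11am, Legal=9am.

10am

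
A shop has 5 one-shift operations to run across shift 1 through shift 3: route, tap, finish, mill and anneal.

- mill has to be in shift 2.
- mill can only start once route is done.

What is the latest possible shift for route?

Downstream work caps route at shift 1.
route at shift 1 is achievable: finish -> shift 1; tap -> shift 1; mill -> shift 2; route -> shift 1; anneal -> shift 1.

shift 1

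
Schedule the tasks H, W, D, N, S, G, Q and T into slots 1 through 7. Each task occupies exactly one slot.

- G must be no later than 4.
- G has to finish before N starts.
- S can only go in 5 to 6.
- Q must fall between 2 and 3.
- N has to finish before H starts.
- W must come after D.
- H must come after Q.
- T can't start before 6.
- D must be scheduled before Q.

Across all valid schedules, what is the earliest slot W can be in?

Precedence pushes W to at least 2.
W at 2 is achievable: D in 1, N in 2, G in 1, H in 3, W in 2, T in 6, Q in 2, S in 5.

2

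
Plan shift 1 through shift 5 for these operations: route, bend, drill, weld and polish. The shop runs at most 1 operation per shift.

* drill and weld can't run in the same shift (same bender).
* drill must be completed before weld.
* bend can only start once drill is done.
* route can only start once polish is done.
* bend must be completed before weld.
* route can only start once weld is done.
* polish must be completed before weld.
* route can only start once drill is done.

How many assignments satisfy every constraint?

3

Enumerating: route -> shift 5, drill -> shift 1, polish -> shift 3, bend -> shift 2, weld -> shift 4 | weld=shift 4, polish=shift 2, route=shift 5, drill=shift 1, bend=shift 3 | route -> shift 5; polish -> shift 1; bend -> shift 3; weld -> shift 4; drill -> shift 2.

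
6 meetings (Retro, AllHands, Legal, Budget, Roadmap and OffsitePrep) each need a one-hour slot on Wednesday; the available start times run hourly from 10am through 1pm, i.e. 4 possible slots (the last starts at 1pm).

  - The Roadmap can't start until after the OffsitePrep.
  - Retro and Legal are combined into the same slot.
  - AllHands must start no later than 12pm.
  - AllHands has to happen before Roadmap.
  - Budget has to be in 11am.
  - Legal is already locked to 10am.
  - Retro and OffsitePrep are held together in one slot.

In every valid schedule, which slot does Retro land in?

Retro must be in the same slot as Legal, which can't be after 10am, so Retro is at most 10am.
So Retro is pinned to 10am.

10am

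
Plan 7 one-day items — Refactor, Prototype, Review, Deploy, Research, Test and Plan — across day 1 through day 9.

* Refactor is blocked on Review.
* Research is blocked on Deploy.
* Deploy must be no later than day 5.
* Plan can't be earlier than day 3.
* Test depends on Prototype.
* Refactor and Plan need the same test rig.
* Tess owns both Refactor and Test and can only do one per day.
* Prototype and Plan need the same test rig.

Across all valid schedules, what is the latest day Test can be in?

day 9

Precedence pushes Test to at least day 2.
Test at day 9 is achievable: Deploy -> day 1, Refactor -> day 2, Plan -> day 3, Review -> day 1, Prototype -> day 1, Test -> day 9, Research -> day 2.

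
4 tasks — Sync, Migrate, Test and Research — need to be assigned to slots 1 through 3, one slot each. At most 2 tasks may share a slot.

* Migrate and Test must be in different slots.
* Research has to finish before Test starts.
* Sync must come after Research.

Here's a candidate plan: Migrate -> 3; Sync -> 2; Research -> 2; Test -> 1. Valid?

No. Research has to finish before Test starts is not satisfied.

Research has to finish before Test starts — violated.
At most 2 tasks may share a slot — holds.
Migrate and Test must be in different slots — holds.
Sync must come after Research — violated.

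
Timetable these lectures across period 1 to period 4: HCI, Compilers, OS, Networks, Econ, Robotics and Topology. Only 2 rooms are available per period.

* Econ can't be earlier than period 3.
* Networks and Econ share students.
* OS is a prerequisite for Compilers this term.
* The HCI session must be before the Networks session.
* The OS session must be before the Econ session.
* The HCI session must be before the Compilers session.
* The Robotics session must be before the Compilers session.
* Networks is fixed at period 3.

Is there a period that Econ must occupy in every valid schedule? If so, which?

Econ's window is period 3–period 4.
Networks is fixed at period 3, and Econ can't share a period with Networks.
So Econ must be period 4.

period 4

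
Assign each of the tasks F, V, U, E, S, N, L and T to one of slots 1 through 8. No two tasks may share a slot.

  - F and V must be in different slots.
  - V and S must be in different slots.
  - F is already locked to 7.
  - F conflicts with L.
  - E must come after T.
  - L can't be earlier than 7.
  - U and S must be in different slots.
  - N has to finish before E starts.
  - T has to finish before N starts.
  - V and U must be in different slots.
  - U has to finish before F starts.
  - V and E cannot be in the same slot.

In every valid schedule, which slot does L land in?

L's window is 7–8.
F is fixed at 7, and L can't share a slot with F.
So L must be 8.

8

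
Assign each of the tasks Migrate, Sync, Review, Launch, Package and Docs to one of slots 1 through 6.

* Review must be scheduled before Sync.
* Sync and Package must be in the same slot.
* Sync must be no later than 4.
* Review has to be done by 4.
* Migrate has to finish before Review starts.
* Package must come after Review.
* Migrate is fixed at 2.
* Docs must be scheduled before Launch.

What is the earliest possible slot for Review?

3

Precedence pushes Review to at least 3; Review's own window allows nothing later than 4; downstream work caps Review at 3.
Review at 3 is achievable: Docs=1; Package=4; Migrate=2; Launch=2; Sync=4; Review=3.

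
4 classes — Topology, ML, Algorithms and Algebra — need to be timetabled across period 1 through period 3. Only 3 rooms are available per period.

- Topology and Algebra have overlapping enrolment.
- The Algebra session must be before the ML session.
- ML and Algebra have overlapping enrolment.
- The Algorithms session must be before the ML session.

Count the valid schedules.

10

Splitting on Topology: it can be period 1 (2), period 2 (3), period 3 (5). Listing each branch's schedules as (ML, Algorithms, Algebra) by period number:
Topology=period 1: (3,1,2) (3,2,2) — 2.
Topology=period 2: (2,1,1) (3,1,1) (3,2,1) — 3.
Topology=period 3: (2,1,1) (3,1,1) (3,1,2) (3,2,1) (3,2,2) — 5.
Summing: 2 + 3 + 5 = 10.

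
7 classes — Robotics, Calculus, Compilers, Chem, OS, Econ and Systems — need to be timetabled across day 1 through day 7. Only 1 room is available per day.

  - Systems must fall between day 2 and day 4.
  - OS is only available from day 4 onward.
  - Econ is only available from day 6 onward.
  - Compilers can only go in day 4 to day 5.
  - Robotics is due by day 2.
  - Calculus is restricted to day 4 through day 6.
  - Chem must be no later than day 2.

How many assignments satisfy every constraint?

12

Splitting on Robotics: it can be day 1 (6), day 2 (6). Listing each branch's schedules as (Calculus, Compilers, Chem, OS, Econ, Systems) by day number:
Robotics=day 1: (4,5,2,6,7,3) (4,5,2,7,6,3) (5,4,2,6,7,3) (5,4,2,7,6,3) (6,4,2,5,7,3) (6,5,2,4,7,3) — 6.
Robotics=day 2: (4,5,1,6,7,3) (4,5,1,7,6,3) (5,4,1,6,7,3) (5,4,1,7,6,3) (6,4,1,5,7,3) (6,5,1,4,7,3) — 6.
Summing: 6 + 6 = 12.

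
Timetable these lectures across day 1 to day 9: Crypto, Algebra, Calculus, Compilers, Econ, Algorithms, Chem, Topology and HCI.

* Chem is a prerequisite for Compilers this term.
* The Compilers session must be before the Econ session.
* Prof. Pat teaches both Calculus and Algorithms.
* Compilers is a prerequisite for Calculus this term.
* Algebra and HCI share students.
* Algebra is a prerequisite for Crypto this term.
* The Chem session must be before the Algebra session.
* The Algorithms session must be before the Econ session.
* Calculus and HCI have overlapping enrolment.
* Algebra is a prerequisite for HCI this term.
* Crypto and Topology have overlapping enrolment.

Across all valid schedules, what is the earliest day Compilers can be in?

Precedence pushes Compilers to at least day 2; downstream work caps Compilers at day 8.
Compilers at day 2 is achievable: Algorithms=day 1, Algebra=day 2, Topology=day 1, Chem=day 1, Crypto=day 3, Calculus=day 3, HCI=day 4, Compilers=day 2, Econ=day 3.

day 2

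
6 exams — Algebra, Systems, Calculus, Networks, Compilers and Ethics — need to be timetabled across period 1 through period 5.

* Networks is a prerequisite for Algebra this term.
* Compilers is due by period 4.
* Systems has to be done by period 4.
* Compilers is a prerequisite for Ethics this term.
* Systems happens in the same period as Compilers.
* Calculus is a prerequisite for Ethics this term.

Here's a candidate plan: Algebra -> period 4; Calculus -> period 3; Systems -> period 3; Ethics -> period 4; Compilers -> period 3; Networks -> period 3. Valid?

Compilers is due by period 4 — holds.
Calculus is a prerequisite for Ethics this term — holds.
Networks is a prerequisite for Algebra this term — holds.
Systems has to be done by period 4 — holds.
Systems happens in the same period as Compilers — holds.
Compilers is a prerequisite for Ethics this term — holds.

Valid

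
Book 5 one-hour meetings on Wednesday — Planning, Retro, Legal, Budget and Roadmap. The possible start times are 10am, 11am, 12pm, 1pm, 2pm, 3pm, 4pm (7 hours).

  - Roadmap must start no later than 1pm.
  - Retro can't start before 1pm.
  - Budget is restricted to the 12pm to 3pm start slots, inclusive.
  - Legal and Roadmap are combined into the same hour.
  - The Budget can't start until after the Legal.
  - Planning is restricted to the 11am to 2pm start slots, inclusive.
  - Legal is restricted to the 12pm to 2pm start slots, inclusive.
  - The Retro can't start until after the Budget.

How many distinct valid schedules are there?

36

Splitting on Planning: it can be 11am (9), 12pm (9), 1pm (9), 2pm (9). Listing each branch's schedules as (Retro, Legal, Budget, Roadmap):
Planning=11am: (2pm,12pm,1pm,12pm) (3pm,12pm,1pm,12pm) (3pm,12pm,2pm,12pm) (3pm,1pm,2pm,1pm) (4pm,12pm,1pm,12pm) (4pm,12pm,2pm,12pm) (4pm,12pm,3pm,12pm) (4pm,1pm,2pm,1pm) (4pm,1pm,3pm,1pm) — 9.
Planning=12pm: (2pm,12pm,1pm,12pm) (3pm,12pm,1pm,12pm) (3pm,12pm,2pm,12pm) (3pm,1pm,2pm,1pm) (4pm,12pm,1pm,12pm) (4pm,12pm,2pm,12pm) (4pm,12pm,3pm,12pm) (4pm,1pm,2pm,1pm) (4pm,1pm,3pm,1pm) — 9.
Planning=1pm: (2pm,12pm,1pm,12pm) (3pm,12pm,1pm,12pm) (3pm,12pm,2pm,12pm) (3pm,1pm,2pm,1pm) (4pm,12pm,1pm,12pm) (4pm,12pm,2pm,12pm) (4pm,12pm,3pm,12pm) (4pm,1pm,2pm,1pm) (4pm,1pm,3pm,1pm) — 9.
Planning=2pm: (2pm,12pm,1pm,12pm) (3pm,12pm,1pm,12pm) (3pm,12pm,2pm,12pm) (3pm,1pm,2pm,1pm) (4pm,12pm,1pm,12pm) (4pm,12pm,2pm,12pm) (4pm,12pm,3pm,12pm) (4pm,1pm,2pm,1pm) (4pm,1pm,3pm,1pm) — 9.
Summing: 9 + 9 + 9 + 9 = 36.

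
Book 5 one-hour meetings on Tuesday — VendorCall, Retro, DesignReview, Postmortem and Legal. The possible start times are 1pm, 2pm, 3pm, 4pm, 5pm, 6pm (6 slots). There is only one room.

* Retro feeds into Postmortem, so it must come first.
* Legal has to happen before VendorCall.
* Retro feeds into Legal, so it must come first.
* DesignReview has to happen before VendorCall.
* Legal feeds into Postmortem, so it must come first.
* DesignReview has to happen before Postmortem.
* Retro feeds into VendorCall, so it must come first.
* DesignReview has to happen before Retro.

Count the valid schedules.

Splitting on VendorCall: it can be 4pm (2), 5pm (5), 6pm (5). Listing each branch's schedules as (Retro, DesignReview, Postmortem, Legal):
VendorCall=4pm: (2pm,1pm,5pm,3pm) (2pm,1pm,6pm,3pm) — 2.
VendorCall=5pm: (2pm,1pm,4pm,3pm) (2pm,1pm,6pm,3pm) (2pm,1pm,6pm,4pm) (3pm,1pm,6pm,4pm) (3pm,2pm,6pm,4pm) — 5.
VendorCall=6pm: (2pm,1pm,4pm,3pm) (2pm,1pm,5pm,3pm) (2pm,1pm,5pm,4pm) (3pm,1pm,5pm,4pm) (3pm,2pm,5pm,4pm) — 5.
Summing: 2 + 5 + 5 = 12.

12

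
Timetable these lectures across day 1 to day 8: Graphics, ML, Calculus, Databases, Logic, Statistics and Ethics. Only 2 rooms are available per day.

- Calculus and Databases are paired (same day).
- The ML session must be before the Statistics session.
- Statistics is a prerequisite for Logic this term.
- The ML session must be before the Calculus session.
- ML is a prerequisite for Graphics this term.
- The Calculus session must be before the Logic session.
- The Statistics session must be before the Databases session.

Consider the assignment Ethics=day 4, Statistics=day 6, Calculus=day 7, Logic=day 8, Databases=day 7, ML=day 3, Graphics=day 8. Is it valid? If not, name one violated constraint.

Valid

Only 2 rooms are available per day — holds.
The Calculus session must be before the Logic session — holds.
The ML session must be before the Calculus session — holds.
The Statistics session must be before the Databases session — holds.
The ML session must be before the Statistics session — holds.
Calculus and Databases are paired (same day) — holds.
ML is a prerequisite for Graphics this term — holds.
Statistics is a prerequisite for Logic this term — holds.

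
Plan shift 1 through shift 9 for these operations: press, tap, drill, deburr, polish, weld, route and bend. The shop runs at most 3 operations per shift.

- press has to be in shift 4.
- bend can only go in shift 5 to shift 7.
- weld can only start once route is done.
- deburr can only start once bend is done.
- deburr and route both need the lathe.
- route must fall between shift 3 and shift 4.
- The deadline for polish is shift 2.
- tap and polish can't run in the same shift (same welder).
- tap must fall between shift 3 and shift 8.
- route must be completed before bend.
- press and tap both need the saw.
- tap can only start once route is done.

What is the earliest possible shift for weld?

Precedence pushes weld to at least shift 4.
weld at shift 4 is achievable: deburr in shift 6; drill in shift 1; route in shift 3; press in shift 4; tap in shift 5; bend in shift 5; polish in shift 1; weld in shift 4.

shift 4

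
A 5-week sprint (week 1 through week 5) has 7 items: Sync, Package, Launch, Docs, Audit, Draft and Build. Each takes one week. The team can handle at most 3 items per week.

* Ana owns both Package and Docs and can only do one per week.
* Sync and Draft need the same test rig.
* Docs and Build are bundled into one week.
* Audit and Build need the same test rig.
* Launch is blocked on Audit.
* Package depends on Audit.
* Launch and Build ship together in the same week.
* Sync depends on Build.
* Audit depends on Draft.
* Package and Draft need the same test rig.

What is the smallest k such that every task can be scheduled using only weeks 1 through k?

The precedence chain requires at least 4 distinct weeks.
With at most 3 per week and 7 tasks, at least 3 weeks are needed.
4 works (last occupied week: week 4): for example Build -> week 3; Sync -> week 4; Docs -> week 3; Launch -> week 3; Package -> week 4; Draft -> week 1; Audit -> week 2.

4 weeks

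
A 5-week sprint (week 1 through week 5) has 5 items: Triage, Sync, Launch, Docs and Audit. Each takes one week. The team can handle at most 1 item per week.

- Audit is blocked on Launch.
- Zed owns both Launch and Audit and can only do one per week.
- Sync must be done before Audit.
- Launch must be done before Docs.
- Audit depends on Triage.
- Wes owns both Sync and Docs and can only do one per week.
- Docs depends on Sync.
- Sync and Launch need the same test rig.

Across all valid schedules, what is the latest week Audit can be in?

week 5

Precedence pushes Audit to at least week 2.
Audit at week 5 is achievable: Triage in week 4, Launch in week 2, Audit in week 5, Docs in week 3, Sync in week 1.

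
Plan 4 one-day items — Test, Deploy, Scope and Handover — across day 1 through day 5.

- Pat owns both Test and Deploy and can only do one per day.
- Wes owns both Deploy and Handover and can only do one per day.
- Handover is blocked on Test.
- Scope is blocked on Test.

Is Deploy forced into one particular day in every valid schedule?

Deploy can be day 1 (e.g. Handover=day 3, Deploy=day 1, Scope=day 3, Test=day 2) or day 2 (e.g. Handover=day 3; Scope=day 2; Deploy=day 2; Test=day 1).

No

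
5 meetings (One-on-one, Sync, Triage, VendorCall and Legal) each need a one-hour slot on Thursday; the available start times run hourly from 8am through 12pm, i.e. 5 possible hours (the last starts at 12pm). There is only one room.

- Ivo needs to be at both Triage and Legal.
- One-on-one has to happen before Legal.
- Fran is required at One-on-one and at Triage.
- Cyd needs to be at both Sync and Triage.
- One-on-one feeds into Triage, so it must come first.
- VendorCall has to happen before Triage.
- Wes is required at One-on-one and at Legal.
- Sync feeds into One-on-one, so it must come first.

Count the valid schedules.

Splitting on One-on-one: it can be 9am (3), 10am (4). Listing each branch's schedules as (Sync, Triage, VendorCall, Legal):
One-on-one=9am: (8am,11am,10am,12pm) (8am,12pm,10am,11am) (8am,12pm,11am,10am) — 3.
One-on-one=10am: (8am,11am,9am,12pm) (8am,12pm,9am,11am) (9am,11am,8am,12pm) (9am,12pm,8am,11am) — 4.
Summing: 3 + 4 = 7.

7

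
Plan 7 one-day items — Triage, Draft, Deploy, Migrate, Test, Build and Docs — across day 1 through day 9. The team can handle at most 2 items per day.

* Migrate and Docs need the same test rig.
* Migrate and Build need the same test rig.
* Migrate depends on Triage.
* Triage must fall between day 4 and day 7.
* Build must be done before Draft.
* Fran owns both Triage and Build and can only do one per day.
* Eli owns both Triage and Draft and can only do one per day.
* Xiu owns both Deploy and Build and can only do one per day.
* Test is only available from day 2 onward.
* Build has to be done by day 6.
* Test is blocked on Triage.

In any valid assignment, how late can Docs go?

Docs at day 9 is achievable: Deploy -> day 2, Test -> day 5, Build -> day 1, Triage -> day 4, Migrate -> day 5, Draft -> day 2, Docs -> day 9.

day 9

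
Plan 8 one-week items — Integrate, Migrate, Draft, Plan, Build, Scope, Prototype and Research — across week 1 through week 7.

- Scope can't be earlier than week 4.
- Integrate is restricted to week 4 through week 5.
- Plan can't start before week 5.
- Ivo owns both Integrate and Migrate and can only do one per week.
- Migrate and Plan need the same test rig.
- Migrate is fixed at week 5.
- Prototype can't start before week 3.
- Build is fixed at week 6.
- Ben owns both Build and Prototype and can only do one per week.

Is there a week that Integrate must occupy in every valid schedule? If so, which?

Integrate's window is week 4–week 5.
Migrate is fixed at week 5, and Integrate can't share a week with Migrate.
So Integrate must be week 4.

week 4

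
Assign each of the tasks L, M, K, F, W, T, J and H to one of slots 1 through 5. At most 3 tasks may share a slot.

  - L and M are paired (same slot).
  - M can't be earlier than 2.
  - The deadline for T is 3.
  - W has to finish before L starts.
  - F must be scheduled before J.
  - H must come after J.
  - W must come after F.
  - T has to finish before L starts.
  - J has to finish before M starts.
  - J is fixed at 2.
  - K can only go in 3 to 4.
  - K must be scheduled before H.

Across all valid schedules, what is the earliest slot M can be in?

M is available from 2; precedence pushes M to at least 3.
M at 3 is achievable: W -> 2; J -> 2; K -> 3; F -> 1; T -> 1; H -> 4; L -> 3; M -> 3.

3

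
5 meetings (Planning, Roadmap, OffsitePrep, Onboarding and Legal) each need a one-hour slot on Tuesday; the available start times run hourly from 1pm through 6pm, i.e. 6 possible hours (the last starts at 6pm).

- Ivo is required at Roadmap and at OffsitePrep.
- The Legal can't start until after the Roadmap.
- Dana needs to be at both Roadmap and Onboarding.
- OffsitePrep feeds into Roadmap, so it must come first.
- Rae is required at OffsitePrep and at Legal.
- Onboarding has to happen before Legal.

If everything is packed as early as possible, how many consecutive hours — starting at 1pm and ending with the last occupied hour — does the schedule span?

The precedence chain requires at least 3 distinct hours.
3 works (last occupied hour: 3pm): for example Legal in 3pm; OffsitePrep in 1pm; Onboarding in 1pm; Roadmap in 2pm; Planning in 1pm.

3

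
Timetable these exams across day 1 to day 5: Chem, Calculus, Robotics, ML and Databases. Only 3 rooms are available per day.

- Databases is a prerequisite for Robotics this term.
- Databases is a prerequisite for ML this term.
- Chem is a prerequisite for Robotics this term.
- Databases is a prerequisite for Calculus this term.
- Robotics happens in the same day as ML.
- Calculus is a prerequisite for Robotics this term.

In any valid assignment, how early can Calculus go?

day 2

Precedence pushes Calculus to at least day 2; downstream work caps Calculus at day 4.
Calculus at day 2 is achievable: Chem -> day 1, Databases -> day 1, Calculus -> day 2, ML -> day 3, Robotics -> day 3.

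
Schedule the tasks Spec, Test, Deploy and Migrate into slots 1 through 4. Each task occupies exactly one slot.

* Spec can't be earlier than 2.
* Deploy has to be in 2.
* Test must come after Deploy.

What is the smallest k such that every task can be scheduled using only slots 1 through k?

The precedence chain requires at least 2 distinct slots.
Propagating the time windows through the other constraints, Test can't land before 3, so the schedule must run through at least slot 3.
3 works (last occupied slot: 3): for example Deploy -> 2; Spec -> 2; Test -> 3; Migrate -> 1.

3 slots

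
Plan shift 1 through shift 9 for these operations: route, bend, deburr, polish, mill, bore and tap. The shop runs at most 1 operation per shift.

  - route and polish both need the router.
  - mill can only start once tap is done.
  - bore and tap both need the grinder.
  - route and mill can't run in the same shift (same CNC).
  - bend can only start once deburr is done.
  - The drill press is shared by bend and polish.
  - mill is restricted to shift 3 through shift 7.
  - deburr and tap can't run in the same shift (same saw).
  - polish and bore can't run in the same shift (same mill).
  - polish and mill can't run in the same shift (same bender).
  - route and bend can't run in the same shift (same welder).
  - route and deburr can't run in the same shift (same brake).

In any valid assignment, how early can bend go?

Precedence pushes bend to at least shift 2.
bend at shift 2 is achievable: deburr in shift 1, bend in shift 2, polish in shift 6, tap in shift 3, mill in shift 4, route in shift 5, bore in shift 7.

shift 2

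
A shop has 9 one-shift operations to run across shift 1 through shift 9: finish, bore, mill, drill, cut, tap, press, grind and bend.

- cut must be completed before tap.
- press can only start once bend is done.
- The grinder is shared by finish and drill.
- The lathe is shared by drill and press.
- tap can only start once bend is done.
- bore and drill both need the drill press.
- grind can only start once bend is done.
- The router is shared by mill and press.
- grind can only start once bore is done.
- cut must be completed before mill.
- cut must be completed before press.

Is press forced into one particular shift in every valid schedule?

No

press can be shift 2 (e.g. drill=shift 3, grind=shift 2, bend=shift 1, press=shift 2, tap=shift 2, finish=shift 1, cut=shift 1, mill=shift 3, bore=shift 1) or shift 3 (e.g. mill=shift 2, drill=shift 2, grind=shift 2, press=shift 3, cut=shift 1, tap=shift 2, bore=shift 1, bend=shift 1, finish=shift 1).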